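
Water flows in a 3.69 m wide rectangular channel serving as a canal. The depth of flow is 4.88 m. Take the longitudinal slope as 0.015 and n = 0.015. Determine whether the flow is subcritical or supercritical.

Flow area A = b·y = 3.69 × 4.88 = 18.01 m². Wetted perimeter P = b + 2y = 3.69 + 2×4.88 = 13.45 m.
Hydraulic radius R = A/P = 18.01/13.45 = 1.339 m.
V = (1/n) R^(2/3) √S = (1/0.015) × 1.339^(2/3) × √0.015 = 9.918 m/s. Hydraulic depth D_h = A/T = 18.01/3.69 = 4.88 m.
Froude number Fr = V/√(g·D_h) = 9.918/√(9.81×4.88) = 1.43, which is greater than 1, so the flow is supercritical.

supercritical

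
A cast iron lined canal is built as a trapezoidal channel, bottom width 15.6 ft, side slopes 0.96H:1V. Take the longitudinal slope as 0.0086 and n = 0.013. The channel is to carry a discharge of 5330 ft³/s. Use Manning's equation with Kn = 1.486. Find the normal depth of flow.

y_n = 7.7 ft

Manning's equation rearranged: A R^(2/3) = nQ / (1.486·√S) = 0.013 × 5330 / (1.486 × √0.0086) = 502.8.
At y = 9.18 ft: A R^(2/3) = 694.8 — over.
At y = 5.92 ft: A R^(2/3) = 314.1 — short.
At y = 7.7 ft: A R^(2/3) = 503.2 — ≈ 502.8.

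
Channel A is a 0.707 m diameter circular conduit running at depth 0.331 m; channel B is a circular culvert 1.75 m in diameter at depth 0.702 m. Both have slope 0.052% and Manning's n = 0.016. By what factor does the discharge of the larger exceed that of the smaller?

8.51

Channel A: For a circular section of diameter D = 0.707 m at depth y = 0.331 m, the central angle is θ = 2 arccos(1 − 2y/D) = 3.014 rad. Then A = (D²/8)(θ − sin θ) = 0.1804 m² and P = Dθ/2 = 1.066 m. Hydraulic radius R = A/P = 0.1804/1.066 = 0.1693 m. Q_A = (1/0.016)·0.1804·0.1693^(2/3)·√0.00052 = 0.07868 m³/s.
Channel B: For a circular section of diameter D = 1.75 m at depth y = 0.702 m, the central angle is θ = 2 arccos(1 − 2y/D) = 2.744 rad. Then A = (D²/8)(θ − sin θ) = 0.9019 m² and P = Dθ/2 = 2.401 m. Hydraulic radius R = A/P = 0.9019/2.401 = 0.3757 m. Q_B = (1/0.016)·0.9019·0.3757^(2/3)·√0.00052 = 0.6692 m³/s.
The larger discharge is 0.6692 m³/s and the smaller is 0.07868 m³/s; the ratio is 8.51.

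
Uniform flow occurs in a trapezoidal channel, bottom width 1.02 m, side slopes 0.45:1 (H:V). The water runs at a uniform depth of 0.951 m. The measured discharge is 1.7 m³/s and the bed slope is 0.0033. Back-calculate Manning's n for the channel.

n = 0.0271

With bottom width b = 1.02 m and side slope z = 0.45: A = (b + zy)y = (1.02 + 0.45×0.951)×0.951 = 1.377 m²; P = b + 2y√(1+z²) = 1.02 + 2×0.951×1.097 = 3.106 m.
Hydraulic radius R = A/P = 1.377/3.106 = 0.4434 m.
Rearranging Manning's equation: n = (1/Q) A R^(2/3) S^(1/2) = (1/1.7) × 1.377 × 0.4434^(2/3) × √0.0033 = 0.0271.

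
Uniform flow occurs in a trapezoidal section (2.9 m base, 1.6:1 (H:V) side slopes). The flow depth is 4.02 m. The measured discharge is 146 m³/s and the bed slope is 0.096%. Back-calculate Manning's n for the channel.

n = 0.013

With bottom width b = 2.9 m and side slope z = 1.6: A = (b + zy)y = (2.9 + 1.6×4.02)×4.02 = 37.51 m²; P = b + 2y√(1+z²) = 2.9 + 2×4.02×1.887 = 18.07 m.
Hydraulic radius R = A/P = 37.51/18.07 = 2.076 m.
Rearranging Manning's equation: n = (1/Q) A R^(2/3) S^(1/2) = (1/146) × 37.51 × 2.076^(2/3) × √0.00096 = 0.013.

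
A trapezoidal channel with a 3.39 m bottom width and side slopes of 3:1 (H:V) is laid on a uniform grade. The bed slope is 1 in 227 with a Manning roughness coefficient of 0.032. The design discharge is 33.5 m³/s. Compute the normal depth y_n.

y_n = 1.78 m

Manning's equation rearranged: A R^(2/3) = nQ / (1·√S) = 0.032 × 33.5 / (√0.004405) = 16.15.
At y = 1.48 m: A R^(2/3) = 10.87 — low.
At y = 1.78 m: A R^(2/3) = 16.16 — close enough.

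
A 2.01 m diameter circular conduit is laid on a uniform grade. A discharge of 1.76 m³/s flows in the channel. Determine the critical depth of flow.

At critical depth, Q² T / (g A³) = 1, i.e. A³/T = Q²/g = 1.76²/9.81 = 0.3158.
Try y = 0.768 m: A³/T = 0.709 — too large.
Try y = 0.453 m: A³/T = 0.0915 — too small.
Try y = 0.623 m: A³/T = 0.3161 — ≈ 0.3158.

y_c = 0.623 m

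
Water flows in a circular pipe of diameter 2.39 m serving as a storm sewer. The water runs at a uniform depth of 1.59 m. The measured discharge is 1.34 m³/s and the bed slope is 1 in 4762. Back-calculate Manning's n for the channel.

For a circular section of diameter D = 2.39 m at depth y = 1.59 m, the central angle is θ = 2 arccos(1 − 2y/D) = 3.815 rad. Then A = (D²/8)(θ − sin θ) = 3.17 m² and P = Dθ/2 = 4.559 m.
Hydraulic radius R = A/P = 3.17/4.559 = 0.6952 m.
Rearranging Manning's equation: n = (1/Q) A R^(2/3) S^(1/2) = (1/1.34) × 3.17 × 0.6952^(2/3) × √0.00021 = 0.0269.

n = 0.0269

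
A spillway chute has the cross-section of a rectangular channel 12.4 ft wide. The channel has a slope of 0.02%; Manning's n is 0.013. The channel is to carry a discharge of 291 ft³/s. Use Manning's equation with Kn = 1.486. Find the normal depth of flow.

y_n = 6.67 ft

Manning's equation rearranged: A R^(2/3) = nQ / (1.486·√S) = 0.013 × 291 / (1.486 × √0.0002) = 180.
Try y = 4.63 ft: A R^(2/3) = 110 — too small.
Try y = 6.67 ft: A R^(2/3) = 180.1 — close enough.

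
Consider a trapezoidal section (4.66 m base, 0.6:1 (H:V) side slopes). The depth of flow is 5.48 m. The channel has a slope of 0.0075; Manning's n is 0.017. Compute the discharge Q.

Q = 408 m³/s

With bottom width b = 4.66 m and side slope z = 0.6: A = (b + zy)y = (4.66 + 0.6×5.48)×5.48 = 43.56 m²; P = b + 2y√(1+z²) = 4.66 + 2×5.48×1.166 = 17.44 m.
Hydraulic radius R = A/P = 43.56/17.44 = 2.497 m.
Manning's equation: Q = (1/n) A R^(2/3) S^(1/2) = (1/0.017) × 43.56 × 2.497^(2/3) × 0.0075^(1/2) = 408 m³/s.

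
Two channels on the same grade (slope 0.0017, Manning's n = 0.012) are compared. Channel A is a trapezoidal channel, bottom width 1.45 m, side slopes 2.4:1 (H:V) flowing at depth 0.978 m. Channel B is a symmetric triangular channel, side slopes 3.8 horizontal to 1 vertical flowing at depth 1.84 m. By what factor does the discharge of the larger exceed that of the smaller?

Channel A: With bottom width b = 1.45 m and side slope z = 2.4: A = (b + zy)y = (1.45 + 2.4×0.978)×0.978 = 3.714 m²; P = b + 2y√(1+z²) = 1.45 + 2×0.978×2.6 = 6.536 m. Hydraulic radius R = A/P = 3.714/6.536 = 0.5682 m. Q_A = (1/0.012)·3.714·0.5682^(2/3)·√0.0017 = 8.754 m³/s.
Channel B: For a triangular section with side slope z = 3.8: A = zy² = 3.8×1.84² = 12.87 m²; P = 2y√(1+z²) = 2×1.84×3.929 = 14.46 m. Hydraulic radius R = A/P = 12.87/14.46 = 0.8897 m. Q_B = (1/0.012)·12.87·0.8897^(2/3)·√0.0017 = 40.89 m³/s.
The larger discharge is 40.89 m³/s and the smaller is 8.754 m³/s; the ratio is 4.67.

4.67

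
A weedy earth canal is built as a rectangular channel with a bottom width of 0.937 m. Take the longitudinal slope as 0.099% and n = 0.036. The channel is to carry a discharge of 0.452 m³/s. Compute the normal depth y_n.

y_n = 1.15 m

Manning's equation rearranged: A R^(2/3) = nQ / (1·√S) = 0.036 × 0.452 / (√0.00099) = 0.5172.
Try y = 0.909 m: A R^(2/3) = 0.3894 — too small.
Try y = 1.4 m: A R^(2/3) = 0.6528 — too large.
Try y = 1.15 m: A R^(2/3) = 0.5176 — ≈ 0.5172.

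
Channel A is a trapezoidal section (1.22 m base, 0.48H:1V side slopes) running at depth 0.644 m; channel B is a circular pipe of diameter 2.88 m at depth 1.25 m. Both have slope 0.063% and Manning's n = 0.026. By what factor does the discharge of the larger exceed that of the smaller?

4.01

Channel A: With bottom width b = 1.22 m and side slope z = 0.48: A = (b + zy)y = (1.22 + 0.48×0.644)×0.644 = 0.9848 m²; P = b + 2y√(1+z²) = 1.22 + 2×0.644×1.109 = 2.649 m. Hydraulic radius R = A/P = 0.9848/2.649 = 0.3718 m. Q_A = (1/0.026)·0.9848·0.3718^(2/3)·√0.00063 = 0.4915 m³/s.
Channel B: For a circular section of diameter D = 2.88 m at depth y = 1.25 m, the central angle is θ = 2 arccos(1 − 2y/D) = 2.877 rad. Then A = (D²/8)(θ − sin θ) = 2.712 m² and P = Dθ/2 = 4.143 m. Hydraulic radius R = A/P = 2.712/4.143 = 0.6545 m. Q_B = (1/0.026)·2.712·0.6545^(2/3)·√0.00063 = 1.973 m³/s.
The larger discharge is 1.973 m³/s and the smaller is 0.4915 m³/s; the ratio is 4.01.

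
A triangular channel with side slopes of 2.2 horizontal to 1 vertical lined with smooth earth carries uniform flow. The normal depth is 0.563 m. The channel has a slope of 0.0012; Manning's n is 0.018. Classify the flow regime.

For a triangular section with side slope z = 2.2: A = zy² = 2.2×0.563² = 0.6973 m²; P = 2y√(1+z²) = 2×0.563×2.417 = 2.721 m.
Hydraulic radius R = A/P = 0.6973/2.721 = 0.2563 m.
V = (1/n) R^(2/3) √S = (1/0.018) × 0.2563^(2/3) × √0.0012 = 0.7765 m/s. Hydraulic depth D_h = A/T = 0.6973/2.477 = 0.2815 m.
Froude number Fr = V/√(g·D_h) = 0.7765/√(9.81×0.2815) = 0.467, which is less than 1, so the flow is subcritical.

subcritical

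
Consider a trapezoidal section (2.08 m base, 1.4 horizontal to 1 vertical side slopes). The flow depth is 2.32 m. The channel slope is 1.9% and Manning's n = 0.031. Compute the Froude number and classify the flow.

supercritical

With bottom width b = 2.08 m and side slope z = 1.4: A = (b + zy)y = (2.08 + 1.4×2.32)×2.32 = 12.36 m²; P = b + 2y√(1+z²) = 2.08 + 2×2.32×1.72 = 10.06 m.
Hydraulic radius R = A/P = 12.36/10.06 = 1.228 m.
V = (1/n) R^(2/3) √S = (1/0.031) × 1.228^(2/3) × √0.019 = 5.1 m/s. Hydraulic depth D_h = A/T = 12.36/8.576 = 1.441 m.
Froude number Fr = V/√(g·D_h) = 5.1/√(9.81×1.441) = 1.36, which is greater than 1, so the flow is supercritical.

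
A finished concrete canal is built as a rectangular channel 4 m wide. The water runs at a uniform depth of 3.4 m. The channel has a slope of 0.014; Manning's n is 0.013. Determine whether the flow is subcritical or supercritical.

Flow area A = b·y = 4 × 3.4 = 13.6 m². Wetted perimeter P = b + 2y = 4 + 2×3.4 = 10.8 m.
Hydraulic radius R = A/P = 13.6/10.8 = 1.259 m.
V = (1/n) R^(2/3) √S = (1/0.013) × 1.259^(2/3) × √0.014 = 10.61 m/s. Hydraulic depth D_h = A/T = 13.6/4 = 3.4 m.
Froude number Fr = V/√(g·D_h) = 10.61/√(9.81×3.4) = 1.84, which is greater than 1, so the flow is supercritical.

supercritical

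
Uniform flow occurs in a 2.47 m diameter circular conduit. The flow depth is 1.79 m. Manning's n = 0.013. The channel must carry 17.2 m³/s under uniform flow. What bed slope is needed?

For a circular section of diameter D = 2.47 m at depth y = 1.79 m, the central angle is θ = 2 arccos(1 − 2y/D) = 4.074 rad. Then A = (D²/8)(θ − sin θ) = 3.719 m² and P = Dθ/2 = 5.031 m.
Hydraulic radius R = A/P = 3.719/5.031 = 0.7392 m.
From Manning's equation, S = [nQ / (1 A R^(2/3))]² = [0.013 × 17.2 / (1 × 3.719 × 0.7392^(2/3))]² = 0.00541.

S = 0.00541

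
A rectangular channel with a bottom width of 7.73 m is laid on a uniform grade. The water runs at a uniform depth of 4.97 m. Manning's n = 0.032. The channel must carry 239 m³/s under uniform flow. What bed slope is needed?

Flow area A = b·y = 7.73 × 4.97 = 38.42 m². Wetted perimeter P = b + 2y = 7.73 + 2×4.97 = 17.67 m.
Hydraulic radius R = A/P = 38.42/17.67 = 2.174 m.
From Manning's equation, S = [nQ / (1 A R^(2/3))]² = [0.032 × 239 / (1 × 38.42 × 2.174^(2/3))]² = 0.0141.

S = 0.0141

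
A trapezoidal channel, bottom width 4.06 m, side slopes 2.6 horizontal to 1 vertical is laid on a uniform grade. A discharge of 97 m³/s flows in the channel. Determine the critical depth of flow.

y_c = 2.43 m

At critical depth, Q² T / (g A³) = 1, i.e. A³/T = Q²/g = 97²/9.81 = 959.1.
Try y = 3.07 m: A³/T = 2523 — too large.
Try y = 1.75 m: A³/T = 259.9 — too small.
Try y = 2.43 m: A³/T = 960.6 — close enough.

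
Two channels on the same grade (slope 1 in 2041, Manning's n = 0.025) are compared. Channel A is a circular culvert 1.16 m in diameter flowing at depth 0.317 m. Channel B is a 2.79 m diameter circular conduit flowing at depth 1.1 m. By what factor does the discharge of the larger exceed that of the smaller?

20.9

Channel A: For a circular section of diameter D = 1.16 m at depth y = 0.317 m, the central angle is θ = 2 arccos(1 − 2y/D) = 2.2 rad. Then A = (D²/8)(θ − sin θ) = 0.2341 m² and P = Dθ/2 = 1.276 m. Hydraulic radius R = A/P = 0.2341/1.276 = 0.1835 m. Q_A = (1/0.025)·0.2341·0.1835^(2/3)·√0.00049 = 0.06693 m³/s.
Channel B: For a circular section of diameter D = 2.79 m at depth y = 1.1 m, the central angle is θ = 2 arccos(1 − 2y/D) = 2.715 rad. Then A = (D²/8)(θ − sin θ) = 2.24 m² and P = Dθ/2 = 3.788 m. Hydraulic radius R = A/P = 2.24/3.788 = 0.5913 m. Q_B = (1/0.025)·2.24·0.5913^(2/3)·√0.00049 = 1.397 m³/s.
The larger discharge is 1.397 m³/s and the smaller is 0.06693 m³/s; the ratio is 20.9.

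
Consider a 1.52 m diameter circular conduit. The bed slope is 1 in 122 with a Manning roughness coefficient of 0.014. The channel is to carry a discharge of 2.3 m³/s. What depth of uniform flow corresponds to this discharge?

Manning's equation rearranged: A R^(2/3) = nQ / (1·√S) = 0.014 × 2.3 / (√0.008197) = 0.3557.
Try y = 0.811 m: A R^(2/3) = 0.5306 — too large.
Try y = 0.458 m: A R^(2/3) = 0.188 — too small.
Try y = 0.644 m: A R^(2/3) = 0.3561 — close enough.

y_n = 0.644 m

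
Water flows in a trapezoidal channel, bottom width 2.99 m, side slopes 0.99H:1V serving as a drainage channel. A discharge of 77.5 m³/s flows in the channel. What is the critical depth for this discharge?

y_c = 2.97 m

At critical depth, Q² T / (g A³) = 1, i.e. A³/T = Q²/g = 77.5²/9.81 = 612.3.
Try y = 3.72 m: A³/T = 1477 — high.
Try y = 2.2 m: A³/T = 200.1 — low.
Try y = 2.97 m: A³/T = 616 — matches.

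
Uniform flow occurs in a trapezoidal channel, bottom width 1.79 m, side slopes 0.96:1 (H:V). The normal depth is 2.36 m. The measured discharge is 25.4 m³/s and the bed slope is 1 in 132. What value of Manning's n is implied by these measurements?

With bottom width b = 1.79 m and side slope z = 0.96: A = (b + zy)y = (1.79 + 0.96×2.36)×2.36 = 9.571 m²; P = b + 2y√(1+z²) = 1.79 + 2×2.36×1.386 = 8.333 m.
Hydraulic radius R = A/P = 9.571/8.333 = 1.149 m.
Rearranging Manning's equation: n = (1/Q) A R^(2/3) S^(1/2) = (1/25.4) × 9.571 × 1.149^(2/3) × √0.007576 = 0.036.

n = 0.036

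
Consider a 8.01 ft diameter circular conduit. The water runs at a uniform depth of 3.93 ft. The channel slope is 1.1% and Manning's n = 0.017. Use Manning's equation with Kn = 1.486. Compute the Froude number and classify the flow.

supercritical

For a circular section of diameter D = 8.01 ft at depth y = 3.93 ft, the central angle is θ = 2 arccos(1 − 2y/D) = 3.104 rad. Then A = (D²/8)(θ − sin θ) = 24.59 ft² and P = Dθ/2 = 12.43 ft.
Hydraulic radius R = A/P = 24.59/12.43 = 1.978 ft.
V = (1.486/n) R^(2/3) √S = (1.486/0.017) × 1.978^(2/3) × √0.011 = 14.45 ft/s. Hydraulic depth D_h = A/T = 24.59/8.009 = 3.071 ft.
Froude number Fr = V/√(g·D_h) = 14.45/√(32.2×3.071) = 1.45, which is greater than 1, so the flow is supercritical.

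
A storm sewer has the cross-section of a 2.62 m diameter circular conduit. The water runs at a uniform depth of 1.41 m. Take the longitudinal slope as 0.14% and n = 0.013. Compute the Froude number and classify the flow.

For a circular section of diameter D = 2.62 m at depth y = 1.41 m, the central angle is θ = 2 arccos(1 − 2y/D) = 3.294 rad. Then A = (D²/8)(θ − sin θ) = 2.957 m² and P = Dθ/2 = 4.316 m.
Hydraulic radius R = A/P = 2.957/4.316 = 0.6853 m.
V = (1/n) R^(2/3) √S = (1/0.013) × 0.6853^(2/3) × √0.0014 = 2.237 m/s. Hydraulic depth D_h = A/T = 2.957/2.612 = 1.132 m.
Froude number Fr = V/√(g·D_h) = 2.237/√(9.81×1.132) = 0.671, which is less than 1, so the flow is subcritical.

subcritical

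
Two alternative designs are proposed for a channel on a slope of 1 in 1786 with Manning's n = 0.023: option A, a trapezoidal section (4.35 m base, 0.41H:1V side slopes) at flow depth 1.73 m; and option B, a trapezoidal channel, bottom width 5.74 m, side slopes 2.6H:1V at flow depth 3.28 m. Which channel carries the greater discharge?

channel B

Channel A: With bottom width b = 4.35 m and side slope z = 0.41: A = (b + zy)y = (4.35 + 0.41×1.73)×1.73 = 8.753 m²; P = b + 2y√(1+z²) = 4.35 + 2×1.73×1.081 = 8.09 m. Hydraulic radius R = A/P = 8.753/8.09 = 1.082 m. Q_A = (1/0.023)·8.753·1.082^(2/3)·√0.0005599 = 9.49 m³/s.
Channel B: With bottom width b = 5.74 m and side slope z = 2.6: A = (b + zy)y = (5.74 + 2.6×3.28)×3.28 = 46.8 m²; P = b + 2y√(1+z²) = 5.74 + 2×3.28×2.786 = 24.01 m. Hydraulic radius R = A/P = 46.8/24.01 = 1.949 m. Q_B = (1/0.023)·46.8·1.949^(2/3)·√0.0005599 = 75.12 m³/s.
Q_A = 9.49 m³/s vs Q_B = 75.12 m³/s, so channel B carries more.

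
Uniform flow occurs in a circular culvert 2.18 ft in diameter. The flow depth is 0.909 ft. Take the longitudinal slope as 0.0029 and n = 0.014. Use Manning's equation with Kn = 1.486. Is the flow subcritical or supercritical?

For a circular section of diameter D = 2.18 ft at depth y = 0.909 ft, the central angle is θ = 2 arccos(1 − 2y/D) = 2.808 rad. Then A = (D²/8)(θ − sin θ) = 1.474 ft² and P = Dθ/2 = 3.061 ft.
Hydraulic radius R = A/P = 1.474/3.061 = 0.4814 ft.
V = (1.486/n) R^(2/3) √S = (1.486/0.014) × 0.4814^(2/3) × √0.0029 = 3.511 ft/s. Hydraulic depth D_h = A/T = 1.474/2.15 = 0.6854 ft.
Froude number Fr = V/√(g·D_h) = 3.511/√(32.2×0.6854) = 0.747, which is less than 1, so the flow is subcritical.

subcritical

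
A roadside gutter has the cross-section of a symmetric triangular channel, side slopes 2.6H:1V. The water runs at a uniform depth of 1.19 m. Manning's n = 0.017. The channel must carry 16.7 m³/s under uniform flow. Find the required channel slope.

S = 0.013

For a triangular section with side slope z = 2.6: A = zy² = 2.6×1.19² = 3.682 m²; P = 2y√(1+z²) = 2×1.19×2.786 = 6.63 m.
Hydraulic radius R = A/P = 3.682/6.63 = 0.5553 m.
From Manning's equation, S = [nQ / (1 A R^(2/3))]² = [0.017 × 16.7 / (1 × 3.682 × 0.5553^(2/3))]² = 0.013.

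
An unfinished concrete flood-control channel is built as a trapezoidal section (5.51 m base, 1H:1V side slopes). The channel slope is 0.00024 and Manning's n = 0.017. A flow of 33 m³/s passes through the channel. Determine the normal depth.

Manning's equation rearranged: A R^(2/3) = nQ / (1·√S) = 0.017 × 33 / (√0.00024) = 36.21.
At y = 2.57 m: A R^(2/3) = 28.7 — too small.
At y = 3.52 m: A R^(2/3) = 51.38 — too large.
At y = 2.92 m: A R^(2/3) = 36.26 — close enough.

y_n = 2.92 m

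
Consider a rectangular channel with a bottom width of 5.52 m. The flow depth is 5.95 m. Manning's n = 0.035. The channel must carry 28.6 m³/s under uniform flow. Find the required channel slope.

S = 0.000399

Flow area A = b·y = 5.52 × 5.95 = 32.84 m². Wetted perimeter P = b + 2y = 5.52 + 2×5.95 = 17.42 m.
Hydraulic radius R = A/P = 32.84/17.42 = 1.885 m.
From Manning's equation, S = [nQ / (1 A R^(2/3))]² = [0.035 × 28.6 / (1 × 32.84 × 1.885^(2/3))]² = 0.000399.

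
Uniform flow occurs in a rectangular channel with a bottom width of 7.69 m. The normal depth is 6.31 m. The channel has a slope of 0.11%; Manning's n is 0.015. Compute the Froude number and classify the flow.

subcritical

Flow area A = b·y = 7.69 × 6.31 = 48.52 m². Wetted perimeter P = b + 2y = 7.69 + 2×6.31 = 20.31 m.
Hydraulic radius R = A/P = 48.52/20.31 = 2.389 m.
V = (1/n) R^(2/3) √S = (1/0.015) × 2.389^(2/3) × √0.0011 = 3.952 m/s. Hydraulic depth D_h = A/T = 48.52/7.69 = 6.31 m.
Froude number Fr = V/√(g·D_h) = 3.952/√(9.81×6.31) = 0.502, which is less than 1, so the flow is subcritical.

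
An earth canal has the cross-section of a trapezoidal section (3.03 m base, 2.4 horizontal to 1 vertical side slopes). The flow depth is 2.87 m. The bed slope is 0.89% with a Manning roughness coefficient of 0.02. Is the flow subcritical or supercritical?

supercritical

With bottom width b = 3.03 m and side slope z = 2.4: A = (b + zy)y = (3.03 + 2.4×2.87)×2.87 = 28.46 m²; P = b + 2y√(1+z²) = 3.03 + 2×2.87×2.6 = 17.95 m.
Hydraulic radius R = A/P = 28.46/17.95 = 1.585 m.
V = (1/n) R^(2/3) √S = (1/0.02) × 1.585^(2/3) × √0.0089 = 6.413 m/s. Hydraulic depth D_h = A/T = 28.46/16.81 = 1.694 m.
Froude number Fr = V/√(g·D_h) = 6.413/√(9.81×1.694) = 1.57, which is greater than 1, so the flow is supercritical.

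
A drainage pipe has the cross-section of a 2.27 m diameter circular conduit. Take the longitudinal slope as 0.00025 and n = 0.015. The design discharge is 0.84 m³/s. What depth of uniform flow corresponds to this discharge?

Manning's equation rearranged: A R^(2/3) = nQ / (1·√S) = 0.015 × 0.84 / (√0.00025) = 0.7969.
Trying y = 0.577 m: A R^(2/3) = 0.3927 — too small.
Trying y = 1.02 m: A R^(2/3) = 1.152 — too large.
Trying y = 0.833 m: A R^(2/3) = 0.7971 — ≈ 0.7969.

y_n = 0.833 m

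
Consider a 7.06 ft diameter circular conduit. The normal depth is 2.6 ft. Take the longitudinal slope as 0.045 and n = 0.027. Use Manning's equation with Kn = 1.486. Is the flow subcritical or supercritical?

supercritical

For a circular section of diameter D = 7.06 ft at depth y = 2.6 ft, the central angle is θ = 2 arccos(1 − 2y/D) = 2.608 rad. Then A = (D²/8)(θ − sin θ) = 13.08 ft² and P = Dθ/2 = 9.208 ft.
Hydraulic radius R = A/P = 13.08/9.208 = 1.421 ft.
V = (1.486/n) R^(2/3) √S = (1.486/0.027) × 1.421^(2/3) × √0.045 = 14.76 ft/s. Hydraulic depth D_h = A/T = 13.08/6.811 = 1.921 ft.
Froude number Fr = V/√(g·D_h) = 14.76/√(32.2×1.921) = 1.88, which is greater than 1, so the flow is supercritical.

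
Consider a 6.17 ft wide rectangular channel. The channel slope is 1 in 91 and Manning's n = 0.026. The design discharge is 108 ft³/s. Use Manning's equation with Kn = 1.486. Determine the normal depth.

Manning's equation rearranged: A R^(2/3) = nQ / (1.486·√S) = 0.026 × 108 / (1.486 × √0.01099) = 18.03.
At y = 1.98 ft: A R^(2/3) = 13.84 — short.
At y = 2.88 ft: A R^(2/3) = 23.18 — over.
At y = 2.39 ft: A R^(2/3) = 17.98 — close enough.

y_n = 2.39 ft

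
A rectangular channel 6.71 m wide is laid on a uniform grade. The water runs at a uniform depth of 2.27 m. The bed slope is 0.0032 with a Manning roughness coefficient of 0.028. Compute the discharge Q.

Q = 37.7 m³/s

Flow area A = b·y = 6.71 × 2.27 = 15.23 m². Wetted perimeter P = b + 2y = 6.71 + 2×2.27 = 11.25 m.
Hydraulic radius R = A/P = 15.23/11.25 = 1.354 m.
Manning's equation: Q = (1/n) A R^(2/3) S^(1/2) = (1/0.028) × 15.23 × 1.354^(2/3) × 0.0032^(1/2) = 37.7 m³/s.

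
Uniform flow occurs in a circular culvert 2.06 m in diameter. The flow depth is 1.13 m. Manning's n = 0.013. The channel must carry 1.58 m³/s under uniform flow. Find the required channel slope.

For a circular section of diameter D = 2.06 m at depth y = 1.13 m, the central angle is θ = 2 arccos(1 − 2y/D) = 3.336 rad. Then A = (D²/8)(θ − sin θ) = 1.872 m² and P = Dθ/2 = 3.436 m.
Hydraulic radius R = A/P = 1.872/3.436 = 0.5448 m.
From Manning's equation, S = [nQ / (1 A R^(2/3))]² = [0.013 × 1.58 / (1 × 1.872 × 0.5448^(2/3))]² = 0.000271.

S = 0.000271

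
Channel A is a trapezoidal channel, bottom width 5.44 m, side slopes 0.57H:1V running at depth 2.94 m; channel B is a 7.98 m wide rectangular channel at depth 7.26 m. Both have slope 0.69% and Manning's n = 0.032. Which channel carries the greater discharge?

Channel A: With bottom width b = 5.44 m and side slope z = 0.57: A = (b + zy)y = (5.44 + 0.57×2.94)×2.94 = 20.92 m²; P = b + 2y√(1+z²) = 5.44 + 2×2.94×1.151 = 12.21 m. Hydraulic radius R = A/P = 20.92/12.21 = 1.714 m. Q_A = (1/0.032)·20.92·1.714^(2/3)·√0.0069 = 77.77 m³/s.
Channel B: Flow area A = b·y = 7.98 × 7.26 = 57.93 m². Wetted perimeter P = b + 2y = 7.98 + 2×7.26 = 22.5 m. Hydraulic radius R = A/P = 57.93/22.5 = 2.575 m. Q_B = (1/0.032)·57.93·2.575^(2/3)·√0.0069 = 282.5 m³/s.
Q_A = 77.77 m³/s vs Q_B = 282.5 m³/s, so channel B carries more.

channel B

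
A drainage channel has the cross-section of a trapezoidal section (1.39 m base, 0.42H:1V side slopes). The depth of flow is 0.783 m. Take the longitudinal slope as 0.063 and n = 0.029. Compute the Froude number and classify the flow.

supercritical

With bottom width b = 1.39 m and side slope z = 0.42: A = (b + zy)y = (1.39 + 0.42×0.783)×0.783 = 1.346 m²; P = b + 2y√(1+z²) = 1.39 + 2×0.783×1.085 = 3.089 m.
Hydraulic radius R = A/P = 1.346/3.089 = 0.4358 m.
V = (1/n) R^(2/3) √S = (1/0.029) × 0.4358^(2/3) × √0.063 = 4.975 m/s. Hydraulic depth D_h = A/T = 1.346/2.048 = 0.6573 m.
Froude number Fr = V/√(g·D_h) = 4.975/√(9.81×0.6573) = 1.96, which is greater than 1, so the flow is supercritical.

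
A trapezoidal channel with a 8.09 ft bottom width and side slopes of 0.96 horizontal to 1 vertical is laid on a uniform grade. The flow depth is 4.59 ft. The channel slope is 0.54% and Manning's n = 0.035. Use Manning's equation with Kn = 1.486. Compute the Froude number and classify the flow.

subcritical

With bottom width b = 8.09 ft and side slope z = 0.96: A = (b + zy)y = (8.09 + 0.96×4.59)×4.59 = 57.36 ft²; P = b + 2y√(1+z²) = 8.09 + 2×4.59×1.386 = 20.82 ft.
Hydraulic radius R = A/P = 57.36/20.82 = 2.756 ft.
V = (1.486/n) R^(2/3) √S = (1.486/0.035) × 2.756^(2/3) × √0.0054 = 6.132 ft/s. Hydraulic depth D_h = A/T = 57.36/16.9 = 3.393 ft.
Froude number Fr = V/√(g·D_h) = 6.132/√(32.2×3.393) = 0.587, which is less than 1, so the flow is subcritical.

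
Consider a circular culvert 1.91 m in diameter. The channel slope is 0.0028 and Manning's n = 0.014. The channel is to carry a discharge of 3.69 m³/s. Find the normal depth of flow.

Manning's equation rearranged: A R^(2/3) = nQ / (1·√S) = 0.014 × 3.69 / (√0.0028) = 0.9763.
Try y = 1.19 m: A R^(2/3) = 1.245 — too large.
Try y = 1.02 m: A R^(2/3) = 0.9771 — ≈ 0.9763.

y_n = 1.02 m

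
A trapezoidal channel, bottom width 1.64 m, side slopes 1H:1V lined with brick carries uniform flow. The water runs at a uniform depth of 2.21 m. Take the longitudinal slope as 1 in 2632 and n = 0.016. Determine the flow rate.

With bottom width b = 1.64 m and side slope z = 1: A = (b + zy)y = (1.64 + 1×2.21)×2.21 = 8.508 m²; P = b + 2y√(1+z²) = 1.64 + 2×2.21×1.414 = 7.891 m.
Hydraulic radius R = A/P = 8.508/7.891 = 1.078 m.
Manning's equation: Q = (1/n) A R^(2/3) S^(1/2) = (1/0.016) × 8.508 × 1.078^(2/3) × 0.0003799^(1/2) = 10.9 m³/s.

Q = 10.9 m³/s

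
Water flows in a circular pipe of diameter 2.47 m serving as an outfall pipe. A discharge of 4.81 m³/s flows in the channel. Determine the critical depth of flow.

y_c = 0.987 m

At critical depth, Q² T / (g A³) = 1, i.e. A³/T = Q²/g = 4.81²/9.81 = 2.358.
At y = 1.13 m: A³/T = 3.964 — too large.
At y = 0.77 m: A³/T = 0.9058 — too small.
At y = 0.987 m: A³/T = 2.36 — close enough.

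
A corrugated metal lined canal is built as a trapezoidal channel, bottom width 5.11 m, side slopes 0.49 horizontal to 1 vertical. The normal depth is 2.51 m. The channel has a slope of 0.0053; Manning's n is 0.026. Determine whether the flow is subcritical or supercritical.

With bottom width b = 5.11 m and side slope z = 0.49: A = (b + zy)y = (5.11 + 0.49×2.51)×2.51 = 15.91 m²; P = b + 2y√(1+z²) = 5.11 + 2×2.51×1.114 = 10.7 m.
Hydraulic radius R = A/P = 15.91/10.7 = 1.487 m.
V = (1/n) R^(2/3) √S = (1/0.026) × 1.487^(2/3) × √0.0053 = 3.648 m/s. Hydraulic depth D_h = A/T = 15.91/7.57 = 2.102 m.
Froude number Fr = V/√(g·D_h) = 3.648/√(9.81×2.102) = 0.803, which is less than 1, so the flow is subcritical.

subcritical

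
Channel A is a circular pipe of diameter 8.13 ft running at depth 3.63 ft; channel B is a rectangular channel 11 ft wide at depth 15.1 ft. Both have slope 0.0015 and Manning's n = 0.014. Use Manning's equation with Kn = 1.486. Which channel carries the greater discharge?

channel B

Channel A: For a circular section of diameter D = 8.13 ft at depth y = 3.63 ft, the central angle is θ = 2 arccos(1 − 2y/D) = 2.927 rad. Then A = (D²/8)(θ − sin θ) = 22.43 ft² and P = Dθ/2 = 11.9 ft. Hydraulic radius R = A/P = 22.43/11.9 = 1.885 ft. Q_A = (1.486/0.014)·22.43·1.885^(2/3)·√0.0015 = 140.7 ft³/s.
Channel B: Flow area A = b·y = 11 × 15.1 = 166.1 ft². Wetted perimeter P = b + 2y = 11 + 2×15.1 = 41.2 ft. Hydraulic radius R = A/P = 166.1/41.2 = 4.032 ft. Q_B = (1.486/0.014)·166.1·4.032^(2/3)·√0.0015 = 1730 ft³/s.
Q_A = 140.7 ft³/s vs Q_B = 1730 ft³/s, so channel B carries more.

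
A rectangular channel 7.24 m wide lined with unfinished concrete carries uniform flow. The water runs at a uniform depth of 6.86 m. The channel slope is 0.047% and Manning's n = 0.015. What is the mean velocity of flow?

V = 2.57 m/s

Flow area A = b·y = 7.24 × 6.86 = 49.67 m². Wetted perimeter P = b + 2y = 7.24 + 2×6.86 = 20.96 m.
Hydraulic radius R = A/P = 49.67/20.96 = 2.37 m.
From Manning's equation, V = (1/n) R^(2/3) S^(1/2) = (1/0.015) × 2.37^(2/3) × 0.00047^(1/2) = 2.57 m/s.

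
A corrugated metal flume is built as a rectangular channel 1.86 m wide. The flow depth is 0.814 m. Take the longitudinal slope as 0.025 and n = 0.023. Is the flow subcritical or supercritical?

Flow area A = b·y = 1.86 × 0.814 = 1.514 m². Wetted perimeter P = b + 2y = 1.86 + 2×0.814 = 3.488 m.
Hydraulic radius R = A/P = 1.514/3.488 = 0.4341 m.
V = (1/n) R^(2/3) √S = (1/0.023) × 0.4341^(2/3) × √0.025 = 3.941 m/s. Hydraulic depth D_h = A/T = 1.514/1.86 = 0.814 m.
Froude number Fr = V/√(g·D_h) = 3.941/√(9.81×0.814) = 1.39, which is greater than 1, so the flow is supercritical.

supercritical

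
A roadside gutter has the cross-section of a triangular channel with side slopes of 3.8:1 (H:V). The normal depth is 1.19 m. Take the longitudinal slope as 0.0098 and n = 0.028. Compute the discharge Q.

For a triangular section with side slope z = 3.8: A = zy² = 3.8×1.19² = 5.381 m²; P = 2y√(1+z²) = 2×1.19×3.929 = 9.352 m.
Hydraulic radius R = A/P = 5.381/9.352 = 0.5754 m.
Manning's equation: Q = (1/n) A R^(2/3) S^(1/2) = (1/0.028) × 5.381 × 0.5754^(2/3) × 0.0098^(1/2) = 13.2 m³/s.

Q = 13.2 m³/s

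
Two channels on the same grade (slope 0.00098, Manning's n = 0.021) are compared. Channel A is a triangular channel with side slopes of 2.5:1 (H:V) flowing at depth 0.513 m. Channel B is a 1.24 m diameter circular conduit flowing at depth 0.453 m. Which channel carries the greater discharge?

channel A

Channel A: For a triangular section with side slope z = 2.5: A = zy² = 2.5×0.513² = 0.6579 m²; P = 2y√(1+z²) = 2×0.513×2.693 = 2.763 m. Hydraulic radius R = A/P = 0.6579/2.763 = 0.2382 m. Q_A = (1/0.021)·0.6579·0.2382^(2/3)·√0.00098 = 0.3768 m³/s.
Channel B: For a circular section of diameter D = 1.24 m at depth y = 0.453 m, the central angle is θ = 2 arccos(1 − 2y/D) = 2.596 rad. Then A = (D²/8)(θ − sin θ) = 0.3993 m² and P = Dθ/2 = 1.61 m. Hydraulic radius R = A/P = 0.3993/1.61 = 0.2481 m. Q_B = (1/0.021)·0.3993·0.2481^(2/3)·√0.00098 = 0.235 m³/s.
Q_A = 0.3768 m³/s vs Q_B = 0.235 m³/s, so channel A carries more.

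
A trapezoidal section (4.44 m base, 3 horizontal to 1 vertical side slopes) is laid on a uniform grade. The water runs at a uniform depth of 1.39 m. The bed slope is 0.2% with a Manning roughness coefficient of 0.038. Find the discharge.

With bottom width b = 4.44 m and side slope z = 3: A = (b + zy)y = (4.44 + 3×1.39)×1.39 = 11.97 m²; P = b + 2y√(1+z²) = 4.44 + 2×1.39×3.162 = 13.23 m.
Hydraulic radius R = A/P = 11.97/13.23 = 0.9045 m.
Manning's equation: Q = (1/n) A R^(2/3) S^(1/2) = (1/0.038) × 11.97 × 0.9045^(2/3) × 0.002^(1/2) = 13.2 m³/s.

Q = 13.2 m³/s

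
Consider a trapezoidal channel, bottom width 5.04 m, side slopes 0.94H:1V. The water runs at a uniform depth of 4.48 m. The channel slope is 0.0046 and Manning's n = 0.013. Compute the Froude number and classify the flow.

supercritical

With bottom width b = 5.04 m and side slope z = 0.94: A = (b + zy)y = (5.04 + 0.94×4.48)×4.48 = 41.45 m²; P = b + 2y√(1+z²) = 5.04 + 2×4.48×1.372 = 17.34 m.
Hydraulic radius R = A/P = 41.45/17.34 = 2.391 m.
V = (1/n) R^(2/3) √S = (1/0.013) × 2.391^(2/3) × √0.0046 = 9.328 m/s. Hydraulic depth D_h = A/T = 41.45/13.46 = 3.079 m.
Froude number Fr = V/√(g·D_h) = 9.328/√(9.81×3.079) = 1.7, which is greater than 1, so the flow is supercritical.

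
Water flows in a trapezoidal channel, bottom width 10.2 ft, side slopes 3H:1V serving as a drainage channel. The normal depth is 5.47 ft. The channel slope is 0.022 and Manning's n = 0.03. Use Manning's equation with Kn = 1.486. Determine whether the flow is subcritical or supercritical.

supercritical

With bottom width b = 10.2 ft and side slope z = 3: A = (b + zy)y = (10.2 + 3×5.47)×5.47 = 145.6 ft²; P = b + 2y√(1+z²) = 10.2 + 2×5.47×3.162 = 44.8 ft.
Hydraulic radius R = A/P = 145.6/44.8 = 3.249 ft.
V = (1.486/n) R^(2/3) √S = (1.486/0.03) × 3.249^(2/3) × √0.022 = 16.12 ft/s. Hydraulic depth D_h = A/T = 145.6/43.02 = 3.383 ft.
Froude number Fr = V/√(g·D_h) = 16.12/√(32.2×3.383) = 1.54, which is greater than 1, so the flow is supercritical.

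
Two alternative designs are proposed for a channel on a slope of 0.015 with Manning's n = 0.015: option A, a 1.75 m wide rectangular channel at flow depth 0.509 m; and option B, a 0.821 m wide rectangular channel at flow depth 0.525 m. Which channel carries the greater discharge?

channel A

Channel A: Flow area A = b·y = 1.75 × 0.509 = 0.8908 m². Wetted perimeter P = b + 2y = 1.75 + 2×0.509 = 2.768 m. Hydraulic radius R = A/P = 0.8908/2.768 = 0.3218 m. Q_A = (1/0.015)·0.8908·0.3218^(2/3)·√0.015 = 3.415 m³/s.
Channel B: Flow area A = b·y = 0.821 × 0.525 = 0.431 m². Wetted perimeter P = b + 2y = 0.821 + 2×0.525 = 1.871 m. Hydraulic radius R = A/P = 0.431/1.871 = 0.2304 m. Q_B = (1/0.015)·0.431·0.2304^(2/3)·√0.015 = 1.323 m³/s.
Q_A = 3.415 m³/s vs Q_B = 1.323 m³/s, so channel A carries more.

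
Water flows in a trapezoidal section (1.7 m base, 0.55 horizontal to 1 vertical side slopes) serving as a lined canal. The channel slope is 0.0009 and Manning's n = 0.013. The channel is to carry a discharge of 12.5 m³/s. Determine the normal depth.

Manning's equation rearranged: A R^(2/3) = nQ / (1·√S) = 0.013 × 12.5 / (√0.0009) = 5.417.
At y = 2.62 m: A R^(2/3) = 8.617 — high.
At y = 1.68 m: A R^(2/3) = 3.788 — low.
At y = 2.05 m: A R^(2/3) = 5.438 — ≈ 5.417.

y_n = 2.05 m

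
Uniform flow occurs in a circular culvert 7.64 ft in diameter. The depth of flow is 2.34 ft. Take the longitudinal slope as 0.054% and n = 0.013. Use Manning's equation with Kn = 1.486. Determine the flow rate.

For a circular section of diameter D = 7.64 ft at depth y = 2.34 ft, the central angle is θ = 2 arccos(1 − 2y/D) = 2.346 rad. Then A = (D²/8)(θ − sin θ) = 11.9 ft² and P = Dθ/2 = 8.961 ft.
Hydraulic radius R = A/P = 11.9/8.961 = 1.328 ft.
Manning's equation: Q = (1.486/n) A R^(2/3) S^(1/2) = (1.486/0.013) × 11.9 × 1.328^(2/3) × 0.00054^(1/2) = 38.2 ft³/s.

Q = 38.2 ft³/s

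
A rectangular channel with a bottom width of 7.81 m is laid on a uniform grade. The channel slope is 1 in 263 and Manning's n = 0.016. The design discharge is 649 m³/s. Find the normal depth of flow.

y_n = 10.7 m

Manning's equation rearranged: A R^(2/3) = nQ / (1·√S) = 0.016 × 649 / (√0.003802) = 168.4.
Trying y = 12.3 m: A R^(2/3) = 198.2 — over.
Trying y = 10.7 m: A R^(2/3) = 168.4 — close enough.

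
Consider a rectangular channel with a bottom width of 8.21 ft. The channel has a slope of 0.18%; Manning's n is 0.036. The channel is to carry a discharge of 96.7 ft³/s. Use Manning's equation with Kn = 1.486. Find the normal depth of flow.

y_n = 4.15 ft

Manning's equation rearranged: A R^(2/3) = nQ / (1.486·√S) = 0.036 × 96.7 / (1.486 × √0.0018) = 55.22.
At y = 3.41 ft: A R^(2/3) = 42.38 — short.
At y = 4.15 ft: A R^(2/3) = 55.23 — matches.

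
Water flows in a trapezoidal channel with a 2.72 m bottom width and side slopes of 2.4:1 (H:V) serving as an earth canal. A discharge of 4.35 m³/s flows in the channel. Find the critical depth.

y_c = 0.541 m

At critical depth, Q² T / (g A³) = 1, i.e. A³/T = Q²/g = 4.35²/9.81 = 1.929.
Trying y = 0.404 m: A³/T = 0.7108 — short.
Trying y = 0.588 m: A³/T = 2.586 — over.
Trying y = 0.541 m: A³/T = 1.932 — close enough.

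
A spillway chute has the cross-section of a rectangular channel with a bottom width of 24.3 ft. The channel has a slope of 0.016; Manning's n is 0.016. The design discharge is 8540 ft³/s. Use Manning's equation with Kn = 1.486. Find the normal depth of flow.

y_n = 9.72 ft

Manning's equation rearranged: A R^(2/3) = nQ / (1.486·√S) = 0.016 × 8540 / (1.486 × √0.016) = 726.9.
At y = 11.3 ft: A R^(2/3) = 892 — over.
At y = 8.01 ft: A R^(2/3) = 556 — short.
At y = 9.72 ft: A R^(2/3) = 727 — ≈ 726.9.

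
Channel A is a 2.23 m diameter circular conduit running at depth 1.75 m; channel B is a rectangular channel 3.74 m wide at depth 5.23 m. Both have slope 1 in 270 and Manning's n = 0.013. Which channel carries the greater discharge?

channel B

Channel A: For a circular section of diameter D = 2.23 m at depth y = 1.75 m, the central angle is θ = 2 arccos(1 − 2y/D) = 4.353 rad. Then A = (D²/8)(θ − sin θ) = 3.288 m² and P = Dθ/2 = 4.854 m. Hydraulic radius R = A/P = 3.288/4.854 = 0.6774 m. Q_A = (1/0.013)·3.288·0.6774^(2/3)·√0.003704 = 11.87 m³/s.
Channel B: Flow area A = b·y = 3.74 × 5.23 = 19.56 m². Wetted perimeter P = b + 2y = 3.74 + 2×5.23 = 14.2 m. Hydraulic radius R = A/P = 19.56/14.2 = 1.377 m. Q_B = (1/0.013)·19.56·1.377^(2/3)·√0.003704 = 113.4 m³/s.
Q_A = 11.87 m³/s vs Q_B = 113.4 m³/s, so channel B carries more.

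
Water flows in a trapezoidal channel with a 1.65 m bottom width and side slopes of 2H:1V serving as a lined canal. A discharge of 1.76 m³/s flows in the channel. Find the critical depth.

At critical depth, Q² T / (g A³) = 1, i.e. A³/T = Q²/g = 1.76²/9.81 = 0.3158.
Trying y = 0.459 m: A³/T = 0.4698 — high.
Trying y = 0.31 m: A³/T = 0.1206 — low.
Trying y = 0.41 m: A³/T = 0.3157 — matches.

y_c = 0.41 m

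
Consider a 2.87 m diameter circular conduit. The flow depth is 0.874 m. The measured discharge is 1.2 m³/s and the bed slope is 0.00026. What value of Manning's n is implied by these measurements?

n = 0.014

For a circular section of diameter D = 2.87 m at depth y = 0.874 m, the central angle is θ = 2 arccos(1 − 2y/D) = 2.338 rad. Then A = (D²/8)(θ − sin θ) = 1.667 m² and P = Dθ/2 = 3.355 m.
Hydraulic radius R = A/P = 1.667/3.355 = 0.4967 m.
Rearranging Manning's equation: n = (1/Q) A R^(2/3) S^(1/2) = (1/1.2) × 1.667 × 0.4967^(2/3) × √0.00026 = 0.014.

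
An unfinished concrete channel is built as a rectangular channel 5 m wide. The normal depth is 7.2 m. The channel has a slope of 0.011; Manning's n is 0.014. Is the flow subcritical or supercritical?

supercritical

Flow area A = b·y = 5 × 7.2 = 36 m². Wetted perimeter P = b + 2y = 5 + 2×7.2 = 19.4 m.
Hydraulic radius R = A/P = 36/19.4 = 1.856 m.
V = (1/n) R^(2/3) √S = (1/0.014) × 1.856^(2/3) × √0.011 = 11.31 m/s. Hydraulic depth D_h = A/T = 36/5 = 7.2 m.
Froude number Fr = V/√(g·D_h) = 11.31/√(9.81×7.2) = 1.35, which is greater than 1, so the flow is supercritical.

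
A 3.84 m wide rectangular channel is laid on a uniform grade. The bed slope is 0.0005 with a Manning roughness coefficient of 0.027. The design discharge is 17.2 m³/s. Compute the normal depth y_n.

y_n = 4.45 m

Manning's equation rearranged: A R^(2/3) = nQ / (1·√S) = 0.027 × 17.2 / (√0.0005) = 20.77.
Trying y = 3.77 m: A R^(2/3) = 17 — short.
Trying y = 5.6 m: A R^(2/3) = 27.29 — over.
Trying y = 4.45 m: A R^(2/3) = 20.78 — matches.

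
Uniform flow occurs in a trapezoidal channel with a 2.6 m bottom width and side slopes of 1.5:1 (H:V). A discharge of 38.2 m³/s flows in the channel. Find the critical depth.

At critical depth, Q² T / (g A³) = 1, i.e. A³/T = Q²/g = 38.2²/9.81 = 148.8.
Try y = 2.39 m: A³/T = 330.6 — too large.
Try y = 1.71 m: A³/T = 89.13 — too small.
Try y = 1.95 m: A³/T = 148 — ≈ 148.8.

y_c = 1.95 m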